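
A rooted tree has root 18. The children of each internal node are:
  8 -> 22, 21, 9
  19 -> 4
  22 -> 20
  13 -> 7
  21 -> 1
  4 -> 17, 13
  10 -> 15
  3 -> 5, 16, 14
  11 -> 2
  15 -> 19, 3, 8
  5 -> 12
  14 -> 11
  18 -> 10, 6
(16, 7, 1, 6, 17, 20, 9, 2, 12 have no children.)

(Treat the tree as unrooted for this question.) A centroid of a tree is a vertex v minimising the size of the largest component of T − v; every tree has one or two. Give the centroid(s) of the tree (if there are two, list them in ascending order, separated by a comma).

15

Delete 15: the remaining components have sizes 7, 6, 5, 3. Max 7 ≤ 11, so 15 is a centroid.
No neighbour of 15 does as well, so 15 is the unique centroid.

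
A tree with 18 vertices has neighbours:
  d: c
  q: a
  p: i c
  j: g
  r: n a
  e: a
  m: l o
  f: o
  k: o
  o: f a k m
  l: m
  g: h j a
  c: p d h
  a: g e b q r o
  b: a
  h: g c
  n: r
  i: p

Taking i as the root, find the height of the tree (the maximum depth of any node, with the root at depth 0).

8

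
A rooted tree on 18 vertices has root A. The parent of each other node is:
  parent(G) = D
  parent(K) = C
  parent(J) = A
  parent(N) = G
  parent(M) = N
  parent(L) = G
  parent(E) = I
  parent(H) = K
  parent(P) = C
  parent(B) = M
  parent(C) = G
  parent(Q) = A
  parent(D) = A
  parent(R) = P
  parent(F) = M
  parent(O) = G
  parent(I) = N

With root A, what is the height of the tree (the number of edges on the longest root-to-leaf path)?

A deepest node is F, reached by A-D-G-N-M-F.
That path has 5 edges, so the height is 5.

5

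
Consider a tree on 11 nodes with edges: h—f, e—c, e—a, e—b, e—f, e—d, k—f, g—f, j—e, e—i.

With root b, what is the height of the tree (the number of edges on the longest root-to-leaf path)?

The longest root-to-leaf path is b–e–f–g (3 edges).

3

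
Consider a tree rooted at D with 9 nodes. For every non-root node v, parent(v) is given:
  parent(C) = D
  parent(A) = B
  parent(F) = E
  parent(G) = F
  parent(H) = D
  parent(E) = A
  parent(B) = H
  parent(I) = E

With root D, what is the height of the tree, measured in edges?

The longest root-to-leaf path is D–H–B–A–E–F–G (6 edges).

6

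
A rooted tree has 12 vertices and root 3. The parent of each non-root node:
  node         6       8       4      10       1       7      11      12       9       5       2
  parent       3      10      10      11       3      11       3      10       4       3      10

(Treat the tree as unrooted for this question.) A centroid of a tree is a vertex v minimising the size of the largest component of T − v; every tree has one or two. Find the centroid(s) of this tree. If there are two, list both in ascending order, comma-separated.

Delete 11: the remaining components have sizes 6, 4, 1. Max 6 ≤ 6, so 11 is a centroid.
Its neighbour 10 also leaves a largest component of size 6, so both are centroids.

10, 11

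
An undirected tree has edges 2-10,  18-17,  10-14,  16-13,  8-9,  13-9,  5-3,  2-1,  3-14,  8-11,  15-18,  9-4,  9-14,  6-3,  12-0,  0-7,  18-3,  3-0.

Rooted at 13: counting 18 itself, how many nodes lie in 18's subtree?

3

Descendants of 18 (including itself): 18, 17, 15. That's 3.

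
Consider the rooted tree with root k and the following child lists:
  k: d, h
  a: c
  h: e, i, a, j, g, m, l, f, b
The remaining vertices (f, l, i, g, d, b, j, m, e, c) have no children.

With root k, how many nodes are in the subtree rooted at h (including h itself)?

Descendants of h (including itself): h, e, g, a, m, j, b, i, l, f, c. That's 11.

11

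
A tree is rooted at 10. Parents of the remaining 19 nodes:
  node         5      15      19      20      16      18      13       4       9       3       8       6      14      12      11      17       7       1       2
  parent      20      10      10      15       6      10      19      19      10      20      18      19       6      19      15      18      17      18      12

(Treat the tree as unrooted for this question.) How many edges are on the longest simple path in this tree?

6

A longest path is 2–12–19–10–15–20–5, with 6 edges.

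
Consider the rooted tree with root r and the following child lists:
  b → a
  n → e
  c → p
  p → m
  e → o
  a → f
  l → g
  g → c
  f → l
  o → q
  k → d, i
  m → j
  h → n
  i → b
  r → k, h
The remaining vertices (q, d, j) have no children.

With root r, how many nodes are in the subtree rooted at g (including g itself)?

5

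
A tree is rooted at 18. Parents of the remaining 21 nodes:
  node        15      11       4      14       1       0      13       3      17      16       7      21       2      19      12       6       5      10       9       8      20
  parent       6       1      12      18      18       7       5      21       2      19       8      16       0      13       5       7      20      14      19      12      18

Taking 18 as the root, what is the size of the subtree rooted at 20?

17

20's subtree: {20, 5, 12, 13, 4, 8, 19, 7, 9, 16, 6, 0, 21, 15, 2, 3, 17}, size 17.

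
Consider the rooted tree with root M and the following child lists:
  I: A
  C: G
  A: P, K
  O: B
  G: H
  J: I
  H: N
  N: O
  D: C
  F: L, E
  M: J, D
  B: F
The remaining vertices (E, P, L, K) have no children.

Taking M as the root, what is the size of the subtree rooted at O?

5

Descendants of O (including itself): O, B, F, L, E. That's 5.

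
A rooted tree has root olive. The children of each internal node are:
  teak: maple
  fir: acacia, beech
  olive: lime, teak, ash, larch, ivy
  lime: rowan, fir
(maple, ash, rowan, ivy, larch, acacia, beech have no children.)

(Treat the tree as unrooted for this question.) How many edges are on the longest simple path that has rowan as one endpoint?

4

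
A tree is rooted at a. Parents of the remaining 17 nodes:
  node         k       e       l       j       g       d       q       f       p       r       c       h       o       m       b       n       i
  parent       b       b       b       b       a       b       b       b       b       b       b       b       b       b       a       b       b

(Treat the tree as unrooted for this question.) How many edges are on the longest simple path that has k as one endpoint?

3

The node farthest from k is g, via k-b-a-g — 3 edges.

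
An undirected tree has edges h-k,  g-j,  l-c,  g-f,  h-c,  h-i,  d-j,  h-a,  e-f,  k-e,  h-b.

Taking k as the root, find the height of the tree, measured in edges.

A deepest node is d, reached by k–e–f–g–j–d.
That path has 5 edges, so the height is 5.

5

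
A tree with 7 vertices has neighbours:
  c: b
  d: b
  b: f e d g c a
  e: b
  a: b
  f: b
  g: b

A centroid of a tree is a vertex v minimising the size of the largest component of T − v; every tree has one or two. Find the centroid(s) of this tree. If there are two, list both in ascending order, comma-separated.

Delete b: the remaining components have sizes 1, 1, 1, 1, 1, 1. Max 1 ≤ 3, so b is a centroid.
Every other node leaves some component of size > 3, so the centroid is unique.

b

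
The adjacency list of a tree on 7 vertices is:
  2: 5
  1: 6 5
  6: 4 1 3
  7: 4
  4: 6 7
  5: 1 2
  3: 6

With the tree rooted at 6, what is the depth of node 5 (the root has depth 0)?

2

6–1–5 — 2 edges.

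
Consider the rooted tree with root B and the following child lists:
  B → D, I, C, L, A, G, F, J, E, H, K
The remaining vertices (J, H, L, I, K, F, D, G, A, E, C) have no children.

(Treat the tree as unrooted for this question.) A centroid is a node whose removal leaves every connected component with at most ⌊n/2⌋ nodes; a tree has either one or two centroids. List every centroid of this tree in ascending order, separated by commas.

Removing B splits the tree into components of sizes 1, 1, 1, 1, 1, 1, 1, 1, 1, 1, 1; the largest is 1 ≤ ⌊12/2⌋ = 6.
No neighbour of B does as well, so B is the unique centroid.

B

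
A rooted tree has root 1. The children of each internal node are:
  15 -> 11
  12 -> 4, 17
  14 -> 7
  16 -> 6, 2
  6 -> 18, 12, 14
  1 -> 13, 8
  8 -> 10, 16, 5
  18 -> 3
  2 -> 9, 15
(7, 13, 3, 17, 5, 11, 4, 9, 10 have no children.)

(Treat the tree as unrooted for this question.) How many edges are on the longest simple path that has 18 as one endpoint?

5

Distances from 18 peak at 5, attained at 13 (11 also at distance 5).
18 – 6 – 16 – 8 – 1 – 13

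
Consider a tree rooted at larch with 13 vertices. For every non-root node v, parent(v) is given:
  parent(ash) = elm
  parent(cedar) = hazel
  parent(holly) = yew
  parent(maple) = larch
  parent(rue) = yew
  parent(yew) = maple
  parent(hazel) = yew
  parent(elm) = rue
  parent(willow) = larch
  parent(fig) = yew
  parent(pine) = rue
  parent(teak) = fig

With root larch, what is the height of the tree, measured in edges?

5

The longest root-to-leaf path is larch – maple – yew – rue – elm – ash (5 edges).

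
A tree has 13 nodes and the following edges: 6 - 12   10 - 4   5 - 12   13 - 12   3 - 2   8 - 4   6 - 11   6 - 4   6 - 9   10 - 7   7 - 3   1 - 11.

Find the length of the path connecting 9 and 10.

3

Walking from 9: 9 – 6 – 4 – 10. Length 3.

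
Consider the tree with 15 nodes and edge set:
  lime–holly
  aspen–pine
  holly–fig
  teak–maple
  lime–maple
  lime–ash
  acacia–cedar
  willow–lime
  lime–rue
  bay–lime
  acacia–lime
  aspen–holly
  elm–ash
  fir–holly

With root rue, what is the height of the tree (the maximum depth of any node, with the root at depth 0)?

4

The longest root-to-leaf path is rue-lime-holly-aspen-pine (4 edges).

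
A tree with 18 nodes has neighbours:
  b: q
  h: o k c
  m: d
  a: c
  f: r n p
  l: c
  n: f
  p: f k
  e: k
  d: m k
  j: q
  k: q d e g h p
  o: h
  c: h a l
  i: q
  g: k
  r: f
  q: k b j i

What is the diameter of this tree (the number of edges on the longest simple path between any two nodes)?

6

BFS from a reaches n last, at distance 6; BFS from n confirms no node is farther.
Path: a–c–h–k–p–f–n.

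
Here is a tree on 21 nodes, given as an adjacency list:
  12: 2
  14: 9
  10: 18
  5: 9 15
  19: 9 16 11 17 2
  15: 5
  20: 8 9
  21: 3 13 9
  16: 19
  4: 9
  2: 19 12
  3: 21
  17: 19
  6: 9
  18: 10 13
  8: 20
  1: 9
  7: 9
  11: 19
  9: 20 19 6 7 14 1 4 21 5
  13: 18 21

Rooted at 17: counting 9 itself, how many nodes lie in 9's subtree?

15

The subtree rooted at 9 contains: 9, 6, 21, 7, 4, 5, 20, 14, 1, 13, 3, 15, 8, 18, 10 — 15 nodes.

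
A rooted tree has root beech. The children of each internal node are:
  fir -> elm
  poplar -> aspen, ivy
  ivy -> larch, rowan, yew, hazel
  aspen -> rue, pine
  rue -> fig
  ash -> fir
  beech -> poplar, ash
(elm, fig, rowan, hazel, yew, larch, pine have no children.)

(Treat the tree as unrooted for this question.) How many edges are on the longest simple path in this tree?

BFS from elm reaches fig last, at distance 7; BFS from fig confirms no node is farther.
Path: elm – fir – ash – beech – poplar – aspen – rue – fig.

7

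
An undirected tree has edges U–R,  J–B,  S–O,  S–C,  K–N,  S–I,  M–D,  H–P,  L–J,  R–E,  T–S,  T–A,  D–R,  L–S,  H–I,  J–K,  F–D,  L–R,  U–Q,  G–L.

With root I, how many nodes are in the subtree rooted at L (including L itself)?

Descendants of L (including itself): L, R, J, G, D, U, E, K, B, F, M, Q, N. That's 13.

13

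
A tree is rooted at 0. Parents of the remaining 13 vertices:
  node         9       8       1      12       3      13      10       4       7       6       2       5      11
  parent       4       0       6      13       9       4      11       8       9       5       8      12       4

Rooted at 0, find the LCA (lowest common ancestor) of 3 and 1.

4

Ancestors of 3 (toward the root): 3, 9, 4, 8, 0.
Ancestors of 1: 1, 6, 5, 12, 13, 4, 8, 0.
The deepest node appearing in both lists is 4.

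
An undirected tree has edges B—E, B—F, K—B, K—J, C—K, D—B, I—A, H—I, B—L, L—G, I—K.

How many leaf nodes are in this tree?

8

Degree-1 nodes: A, C, D, E, F, G, H, J — 8 of them.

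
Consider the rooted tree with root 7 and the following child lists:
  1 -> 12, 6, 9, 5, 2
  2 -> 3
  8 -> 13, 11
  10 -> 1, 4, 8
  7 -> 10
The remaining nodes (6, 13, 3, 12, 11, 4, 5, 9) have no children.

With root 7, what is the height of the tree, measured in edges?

4

The longest root-to-leaf path is 7 – 10 – 1 – 2 – 3 (4 edges).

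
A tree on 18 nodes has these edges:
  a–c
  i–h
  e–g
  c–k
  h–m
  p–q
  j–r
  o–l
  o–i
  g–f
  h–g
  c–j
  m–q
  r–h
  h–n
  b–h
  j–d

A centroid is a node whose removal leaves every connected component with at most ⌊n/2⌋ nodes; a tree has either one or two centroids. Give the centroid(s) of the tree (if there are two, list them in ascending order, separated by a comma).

h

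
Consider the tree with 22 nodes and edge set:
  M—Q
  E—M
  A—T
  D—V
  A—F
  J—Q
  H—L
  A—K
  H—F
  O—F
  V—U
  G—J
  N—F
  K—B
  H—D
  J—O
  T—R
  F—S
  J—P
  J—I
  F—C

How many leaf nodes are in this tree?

11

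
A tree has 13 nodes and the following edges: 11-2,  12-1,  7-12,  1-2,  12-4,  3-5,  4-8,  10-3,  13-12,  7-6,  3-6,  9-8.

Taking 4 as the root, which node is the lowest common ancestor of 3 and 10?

3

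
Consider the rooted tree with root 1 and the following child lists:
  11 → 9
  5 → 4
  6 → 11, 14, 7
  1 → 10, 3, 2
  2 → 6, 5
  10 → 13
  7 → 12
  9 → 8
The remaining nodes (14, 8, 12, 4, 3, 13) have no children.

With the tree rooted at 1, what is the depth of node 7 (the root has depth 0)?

Path from 1 to 7: 1–2–6–7, which has 3 edges.

3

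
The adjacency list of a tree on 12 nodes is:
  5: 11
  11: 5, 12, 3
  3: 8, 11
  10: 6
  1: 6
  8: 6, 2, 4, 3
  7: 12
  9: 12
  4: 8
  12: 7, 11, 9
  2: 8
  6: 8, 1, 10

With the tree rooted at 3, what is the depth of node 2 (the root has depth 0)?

Climbing from 2 to the root: 2 – 8 – 3. That's 2 steps.

2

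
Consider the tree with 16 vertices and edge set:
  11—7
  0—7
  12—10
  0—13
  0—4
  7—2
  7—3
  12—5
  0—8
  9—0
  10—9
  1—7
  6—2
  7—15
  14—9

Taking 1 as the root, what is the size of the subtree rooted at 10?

3

Descendants of 10 (including itself): 10, 12, 5. That's 3.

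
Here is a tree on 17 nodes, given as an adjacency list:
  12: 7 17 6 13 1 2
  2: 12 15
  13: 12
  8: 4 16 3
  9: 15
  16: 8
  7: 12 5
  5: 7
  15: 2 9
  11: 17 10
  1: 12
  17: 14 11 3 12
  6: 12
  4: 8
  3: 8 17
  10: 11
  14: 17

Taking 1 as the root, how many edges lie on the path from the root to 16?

Climbing from 16 to the root: 16 – 8 – 3 – 17 – 12 – 1. That's 5 steps.

5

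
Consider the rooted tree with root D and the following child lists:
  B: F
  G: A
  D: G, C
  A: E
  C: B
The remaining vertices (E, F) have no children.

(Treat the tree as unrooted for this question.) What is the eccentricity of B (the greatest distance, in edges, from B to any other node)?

The node farthest from B is E, via B–C–D–G–A–E — 5 edges.

5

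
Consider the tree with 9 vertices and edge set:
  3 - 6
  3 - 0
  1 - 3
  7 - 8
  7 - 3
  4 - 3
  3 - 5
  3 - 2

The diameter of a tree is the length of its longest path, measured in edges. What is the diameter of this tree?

3

BFS from 8 reaches 2 last, at distance 3; BFS from 2 confirms no node is farther.
Path: 8 - 7 - 3 - 2.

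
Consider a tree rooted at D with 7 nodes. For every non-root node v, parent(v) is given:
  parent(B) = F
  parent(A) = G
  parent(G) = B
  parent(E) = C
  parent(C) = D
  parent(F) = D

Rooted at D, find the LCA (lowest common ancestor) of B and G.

B's ancestor chain is B, F, D and G's is G, B, F, D; they first meet at B.

B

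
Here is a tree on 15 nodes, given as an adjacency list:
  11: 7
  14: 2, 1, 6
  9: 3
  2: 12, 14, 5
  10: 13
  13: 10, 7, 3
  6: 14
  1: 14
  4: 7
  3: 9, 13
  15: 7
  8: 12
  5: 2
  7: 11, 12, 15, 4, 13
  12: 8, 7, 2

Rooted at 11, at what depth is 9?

Climbing from 9 to the root: 9 – 3 – 13 – 7 – 11. That's 4 steps.

4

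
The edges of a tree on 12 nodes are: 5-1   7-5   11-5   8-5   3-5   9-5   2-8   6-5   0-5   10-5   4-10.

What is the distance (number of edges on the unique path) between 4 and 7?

4–10–5–7: 3 edges.

3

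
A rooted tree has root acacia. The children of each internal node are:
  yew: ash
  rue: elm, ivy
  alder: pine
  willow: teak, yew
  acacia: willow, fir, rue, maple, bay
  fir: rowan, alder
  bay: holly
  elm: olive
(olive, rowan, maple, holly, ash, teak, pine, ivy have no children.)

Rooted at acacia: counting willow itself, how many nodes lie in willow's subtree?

4

Descendants of willow (including itself): willow, teak, yew, ash. That's 4.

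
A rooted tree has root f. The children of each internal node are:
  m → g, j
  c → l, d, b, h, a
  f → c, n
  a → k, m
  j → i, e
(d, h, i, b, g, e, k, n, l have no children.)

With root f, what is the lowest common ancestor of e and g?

m

Ancestors of e (toward the root): e, j, m, a, c, f.
Ancestors of g: g, m, a, c, f.
The deepest node appearing in both lists is m.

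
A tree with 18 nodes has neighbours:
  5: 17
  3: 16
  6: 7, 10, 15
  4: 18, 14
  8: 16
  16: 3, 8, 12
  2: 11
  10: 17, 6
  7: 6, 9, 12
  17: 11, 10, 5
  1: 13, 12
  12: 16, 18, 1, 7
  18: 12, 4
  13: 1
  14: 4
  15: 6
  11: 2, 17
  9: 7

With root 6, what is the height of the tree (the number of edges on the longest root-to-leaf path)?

5

The longest root-to-leaf path is 6-7-12-18-4-14 (5 edges).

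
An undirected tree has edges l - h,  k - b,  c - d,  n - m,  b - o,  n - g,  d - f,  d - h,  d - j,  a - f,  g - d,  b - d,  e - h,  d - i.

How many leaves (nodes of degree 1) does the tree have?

Exactly 9 nodes have a single neighbour: a, c, e, i, j, k, l, m, o.

9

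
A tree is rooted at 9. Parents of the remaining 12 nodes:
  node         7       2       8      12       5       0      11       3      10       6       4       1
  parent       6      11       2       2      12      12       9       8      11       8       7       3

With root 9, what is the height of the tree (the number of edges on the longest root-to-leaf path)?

6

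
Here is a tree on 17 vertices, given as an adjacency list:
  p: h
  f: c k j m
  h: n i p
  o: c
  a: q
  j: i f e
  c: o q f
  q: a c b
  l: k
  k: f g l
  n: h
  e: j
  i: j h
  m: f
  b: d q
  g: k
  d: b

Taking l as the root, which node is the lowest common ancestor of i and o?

f

Path i→root: i j f k l; path o→root: o c f k l.
First common node: f.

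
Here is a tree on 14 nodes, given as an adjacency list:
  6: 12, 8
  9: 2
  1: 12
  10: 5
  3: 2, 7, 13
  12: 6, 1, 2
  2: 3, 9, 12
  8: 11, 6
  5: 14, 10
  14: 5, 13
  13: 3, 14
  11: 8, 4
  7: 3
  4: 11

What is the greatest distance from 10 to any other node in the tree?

The node farthest from 10 is 4, via 10 – 5 – 14 – 13 – 3 – 2 – 12 – 6 – 8 – 11 – 4 — 10 edges.

10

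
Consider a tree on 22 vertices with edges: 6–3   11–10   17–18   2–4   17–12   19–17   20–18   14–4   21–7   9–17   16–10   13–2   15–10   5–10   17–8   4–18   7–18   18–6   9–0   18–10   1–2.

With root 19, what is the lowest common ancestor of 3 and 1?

18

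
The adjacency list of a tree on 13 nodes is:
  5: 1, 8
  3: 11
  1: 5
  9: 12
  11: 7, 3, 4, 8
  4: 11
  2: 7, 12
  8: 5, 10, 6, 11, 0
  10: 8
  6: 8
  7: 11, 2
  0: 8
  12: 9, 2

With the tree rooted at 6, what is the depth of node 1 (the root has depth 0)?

Climbing from 1 to the root: 1 → 5 → 8 → 6. That's 3 steps.

3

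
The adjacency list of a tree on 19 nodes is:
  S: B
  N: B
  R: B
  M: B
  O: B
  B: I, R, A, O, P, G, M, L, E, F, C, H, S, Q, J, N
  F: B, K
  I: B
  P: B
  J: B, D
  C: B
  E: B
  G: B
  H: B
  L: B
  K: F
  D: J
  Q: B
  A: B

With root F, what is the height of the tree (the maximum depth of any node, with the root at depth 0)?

3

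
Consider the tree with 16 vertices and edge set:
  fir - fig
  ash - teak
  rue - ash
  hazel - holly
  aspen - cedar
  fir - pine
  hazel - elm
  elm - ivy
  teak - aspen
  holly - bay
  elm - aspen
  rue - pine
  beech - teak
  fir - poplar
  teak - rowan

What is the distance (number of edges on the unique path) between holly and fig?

holly – hazel – elm – aspen – teak – ash – rue – pine – fir – fig: 9 edges.

9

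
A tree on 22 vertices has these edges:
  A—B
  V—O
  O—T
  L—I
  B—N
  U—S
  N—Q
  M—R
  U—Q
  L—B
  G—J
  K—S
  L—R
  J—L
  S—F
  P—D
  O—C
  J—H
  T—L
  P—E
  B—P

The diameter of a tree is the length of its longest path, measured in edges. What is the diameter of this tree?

BFS from K reaches V last, at distance 9; BFS from V confirms no node is farther.
Path: K–S–U–Q–N–B–L–T–O–V.

9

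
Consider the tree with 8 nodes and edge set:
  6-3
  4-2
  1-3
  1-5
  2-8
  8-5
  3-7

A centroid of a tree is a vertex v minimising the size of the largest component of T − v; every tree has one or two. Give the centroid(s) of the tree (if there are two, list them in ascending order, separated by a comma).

1, 5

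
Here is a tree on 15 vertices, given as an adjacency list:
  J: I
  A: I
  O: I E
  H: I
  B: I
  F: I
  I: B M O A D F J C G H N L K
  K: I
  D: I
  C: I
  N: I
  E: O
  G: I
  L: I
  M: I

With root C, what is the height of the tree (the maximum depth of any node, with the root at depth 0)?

3

E sits deepest: C – I – O – E — 3 edges from the root.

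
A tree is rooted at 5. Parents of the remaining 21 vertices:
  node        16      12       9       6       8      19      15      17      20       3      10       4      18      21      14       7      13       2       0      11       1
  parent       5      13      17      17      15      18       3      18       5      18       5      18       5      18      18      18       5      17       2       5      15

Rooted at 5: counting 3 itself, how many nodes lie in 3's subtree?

4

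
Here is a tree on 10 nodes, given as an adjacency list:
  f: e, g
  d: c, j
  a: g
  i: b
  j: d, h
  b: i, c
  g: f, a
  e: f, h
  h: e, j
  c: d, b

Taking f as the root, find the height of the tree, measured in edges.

The longest root-to-leaf path is f-e-h-j-d-c-b-i (7 edges).

7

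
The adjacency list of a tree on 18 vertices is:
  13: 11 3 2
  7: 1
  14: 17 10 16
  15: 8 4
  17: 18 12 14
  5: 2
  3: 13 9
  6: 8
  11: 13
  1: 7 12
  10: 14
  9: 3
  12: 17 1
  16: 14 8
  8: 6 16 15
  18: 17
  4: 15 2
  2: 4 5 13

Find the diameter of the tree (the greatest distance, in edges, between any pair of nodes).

BFS from 7 reaches 9 last, at distance 12; BFS from 9 confirms no node is farther.
Path: 7 - 1 - 12 - 17 - 14 - 16 - 8 - 15 - 4 - 2 - 13 - 3 - 9.

12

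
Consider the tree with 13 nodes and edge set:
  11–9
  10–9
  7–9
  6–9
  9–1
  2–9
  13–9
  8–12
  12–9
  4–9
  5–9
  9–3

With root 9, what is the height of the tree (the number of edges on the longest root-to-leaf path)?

2

A deepest node is 8, reached by 9 – 12 – 8.
That path has 2 edges, so the height is 2.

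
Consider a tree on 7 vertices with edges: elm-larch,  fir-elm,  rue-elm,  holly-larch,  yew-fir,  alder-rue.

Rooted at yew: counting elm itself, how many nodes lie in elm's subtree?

5

elm's subtree: {elm, larch, rue, holly, alder}, size 5.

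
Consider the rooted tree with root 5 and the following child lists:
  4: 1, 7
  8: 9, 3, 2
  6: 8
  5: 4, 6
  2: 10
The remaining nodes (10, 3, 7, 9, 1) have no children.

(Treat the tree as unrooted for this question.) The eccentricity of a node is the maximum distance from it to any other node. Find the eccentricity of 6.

A farthest node from 6 is 7 (1, 10 also at distance 3).
The path 6 – 5 – 4 – 7 has 3 edges.

3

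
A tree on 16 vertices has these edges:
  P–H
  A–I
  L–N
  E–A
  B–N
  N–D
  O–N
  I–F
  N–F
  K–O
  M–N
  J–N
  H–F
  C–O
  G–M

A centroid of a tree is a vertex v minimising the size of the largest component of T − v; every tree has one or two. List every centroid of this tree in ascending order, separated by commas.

Removing N splits the tree into components of sizes 6, 3, 2, 1, 1, 1, 1; the largest is 6 ≤ ⌊16/2⌋ = 8.
No neighbour of N does as well, so N is the unique centroid.

N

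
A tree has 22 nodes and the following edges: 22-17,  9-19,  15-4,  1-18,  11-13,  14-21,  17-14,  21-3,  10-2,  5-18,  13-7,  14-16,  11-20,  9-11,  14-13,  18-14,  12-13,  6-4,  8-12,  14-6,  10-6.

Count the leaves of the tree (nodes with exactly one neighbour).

11

The leaves are 1, 2, 3, 5, 7, 8, 15, 16, 19, 20, 22.
That is 11 leaves.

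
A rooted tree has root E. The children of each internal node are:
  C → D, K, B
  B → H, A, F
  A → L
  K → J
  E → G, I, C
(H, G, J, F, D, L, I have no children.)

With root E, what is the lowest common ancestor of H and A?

B

Ancestors of H (toward the root): H, B, C, E.
Ancestors of A: A, B, C, E.
The deepest node appearing in both lists is B.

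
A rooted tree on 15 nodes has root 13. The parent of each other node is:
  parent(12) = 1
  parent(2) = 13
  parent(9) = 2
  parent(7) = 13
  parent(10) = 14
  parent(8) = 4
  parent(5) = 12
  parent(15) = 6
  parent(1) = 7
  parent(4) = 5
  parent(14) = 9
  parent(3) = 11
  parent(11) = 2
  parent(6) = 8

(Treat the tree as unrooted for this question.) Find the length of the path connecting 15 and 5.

The path is 15 – 6 – 8 – 4 – 5, which has 4 edges.

4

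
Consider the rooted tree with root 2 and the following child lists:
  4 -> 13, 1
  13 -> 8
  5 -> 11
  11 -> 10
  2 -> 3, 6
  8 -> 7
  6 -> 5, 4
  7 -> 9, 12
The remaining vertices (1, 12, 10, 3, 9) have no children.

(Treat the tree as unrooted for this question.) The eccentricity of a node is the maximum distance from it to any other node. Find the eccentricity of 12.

A farthest node from 12 is 10.
The path 12 – 7 – 8 – 13 – 4 – 6 – 5 – 11 – 10 has 8 edges.

8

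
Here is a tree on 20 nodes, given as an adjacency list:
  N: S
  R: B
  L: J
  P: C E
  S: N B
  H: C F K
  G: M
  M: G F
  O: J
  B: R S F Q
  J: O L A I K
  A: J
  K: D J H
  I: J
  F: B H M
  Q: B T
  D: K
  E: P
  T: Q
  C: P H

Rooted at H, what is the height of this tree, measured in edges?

4

A deepest node is N, reached by H–F–B–S–N.
That path has 4 edges, so the height is 4.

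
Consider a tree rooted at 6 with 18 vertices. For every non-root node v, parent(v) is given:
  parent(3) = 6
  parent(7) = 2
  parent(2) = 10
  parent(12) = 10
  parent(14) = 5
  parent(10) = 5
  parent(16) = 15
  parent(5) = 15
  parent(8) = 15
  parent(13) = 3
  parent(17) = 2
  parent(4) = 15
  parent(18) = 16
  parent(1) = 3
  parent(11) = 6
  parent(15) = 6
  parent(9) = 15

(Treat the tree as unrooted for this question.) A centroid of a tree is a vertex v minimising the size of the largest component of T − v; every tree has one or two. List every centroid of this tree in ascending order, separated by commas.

If 15 is removed the pieces have sizes 7, 5, 2, 1, 1, 1, all ≤ ⌊18/2⌋ = 9.
No neighbour of 15 does as well, so 15 is the unique centroid.

15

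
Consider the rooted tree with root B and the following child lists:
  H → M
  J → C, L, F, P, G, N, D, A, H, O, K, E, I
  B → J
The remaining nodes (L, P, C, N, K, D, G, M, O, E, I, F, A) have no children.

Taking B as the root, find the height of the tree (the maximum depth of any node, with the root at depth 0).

M sits deepest: B–J–H–M — 3 edges from the root.

3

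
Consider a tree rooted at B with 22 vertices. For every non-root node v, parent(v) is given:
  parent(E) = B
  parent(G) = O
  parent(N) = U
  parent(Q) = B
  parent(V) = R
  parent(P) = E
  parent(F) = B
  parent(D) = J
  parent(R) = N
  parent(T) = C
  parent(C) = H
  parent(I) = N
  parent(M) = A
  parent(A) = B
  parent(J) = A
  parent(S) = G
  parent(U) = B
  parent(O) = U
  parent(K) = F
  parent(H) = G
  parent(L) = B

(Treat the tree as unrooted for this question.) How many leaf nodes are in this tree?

Degree-1 nodes: D, I, K, L, M, P, Q, S, T, V — 10 of them.

10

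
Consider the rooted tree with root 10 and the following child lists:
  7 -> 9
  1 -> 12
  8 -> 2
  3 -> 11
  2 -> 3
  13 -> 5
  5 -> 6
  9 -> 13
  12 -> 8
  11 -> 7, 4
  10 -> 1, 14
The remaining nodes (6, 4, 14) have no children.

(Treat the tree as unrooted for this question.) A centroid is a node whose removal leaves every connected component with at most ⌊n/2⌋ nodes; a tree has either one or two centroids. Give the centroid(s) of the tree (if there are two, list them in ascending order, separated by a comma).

3, 11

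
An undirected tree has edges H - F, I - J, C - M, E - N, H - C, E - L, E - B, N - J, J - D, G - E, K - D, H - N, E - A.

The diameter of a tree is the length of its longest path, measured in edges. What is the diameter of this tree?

6

A longest path is M - C - H - N - J - D - K, with 6 edges.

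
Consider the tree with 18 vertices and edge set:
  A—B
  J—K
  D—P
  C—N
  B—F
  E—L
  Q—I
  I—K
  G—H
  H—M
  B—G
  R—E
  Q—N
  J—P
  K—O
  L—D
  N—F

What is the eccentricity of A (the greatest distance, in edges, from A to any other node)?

The node farthest from A is R, via A – B – F – N – Q – I – K – J – P – D – L – E – R — 12 edges.

12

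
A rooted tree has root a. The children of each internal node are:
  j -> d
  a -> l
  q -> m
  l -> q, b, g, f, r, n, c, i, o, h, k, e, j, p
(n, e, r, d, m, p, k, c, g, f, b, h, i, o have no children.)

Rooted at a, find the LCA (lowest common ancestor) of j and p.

l

Path j→root: j l a; path p→root: p l a.
First common node: l.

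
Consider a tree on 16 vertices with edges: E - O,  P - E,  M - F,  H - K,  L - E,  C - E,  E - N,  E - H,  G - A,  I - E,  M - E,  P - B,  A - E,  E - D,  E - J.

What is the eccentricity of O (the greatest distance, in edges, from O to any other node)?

Distances from O peak at 3, attained at K (B, G, F also at distance 3).
O – E – H – K

3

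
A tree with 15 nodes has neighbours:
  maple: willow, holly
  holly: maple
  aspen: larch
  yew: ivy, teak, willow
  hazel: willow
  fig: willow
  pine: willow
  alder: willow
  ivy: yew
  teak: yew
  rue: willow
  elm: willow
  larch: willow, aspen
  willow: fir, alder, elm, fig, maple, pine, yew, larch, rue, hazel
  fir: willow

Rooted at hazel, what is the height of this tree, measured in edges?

The longest root-to-leaf path is hazel – willow – yew – ivy (3 edges).

3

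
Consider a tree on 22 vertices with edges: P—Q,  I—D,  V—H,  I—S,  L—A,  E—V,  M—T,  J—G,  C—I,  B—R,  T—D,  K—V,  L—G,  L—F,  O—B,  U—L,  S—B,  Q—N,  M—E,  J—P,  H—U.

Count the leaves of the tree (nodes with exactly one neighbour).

Degree-1 nodes: A, C, F, K, N, O, R — 7 of them.

7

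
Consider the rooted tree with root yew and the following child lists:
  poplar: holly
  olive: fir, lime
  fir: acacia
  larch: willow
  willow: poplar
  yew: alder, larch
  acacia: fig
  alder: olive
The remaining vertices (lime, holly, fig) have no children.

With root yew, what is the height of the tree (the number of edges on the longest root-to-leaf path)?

5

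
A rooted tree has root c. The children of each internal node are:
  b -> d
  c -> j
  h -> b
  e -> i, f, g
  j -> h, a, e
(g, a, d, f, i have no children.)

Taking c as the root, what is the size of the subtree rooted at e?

4

Descendants of e (including itself): e, f, g, i. That's 4.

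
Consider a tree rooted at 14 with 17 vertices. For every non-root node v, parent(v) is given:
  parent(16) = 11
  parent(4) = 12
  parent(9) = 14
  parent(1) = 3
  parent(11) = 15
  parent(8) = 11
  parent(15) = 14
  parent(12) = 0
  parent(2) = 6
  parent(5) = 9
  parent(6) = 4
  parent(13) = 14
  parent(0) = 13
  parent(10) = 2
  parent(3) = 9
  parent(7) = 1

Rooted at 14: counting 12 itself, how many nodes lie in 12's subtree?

5

The subtree rooted at 12 contains: 12, 4, 6, 2, 10 — 5 nodes.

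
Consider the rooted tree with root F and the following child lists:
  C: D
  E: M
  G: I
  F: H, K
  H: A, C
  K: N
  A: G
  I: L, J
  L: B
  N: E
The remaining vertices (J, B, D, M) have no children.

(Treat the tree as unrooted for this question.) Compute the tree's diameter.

A longest path is M - E - N - K - F - H - A - G - I - L - B, with 10 edges.

10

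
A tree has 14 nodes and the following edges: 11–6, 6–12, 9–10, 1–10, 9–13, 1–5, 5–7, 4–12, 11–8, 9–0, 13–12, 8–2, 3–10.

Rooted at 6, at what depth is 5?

6

6 – 12 – 13 – 9 – 10 – 1 – 5 — 6 edges.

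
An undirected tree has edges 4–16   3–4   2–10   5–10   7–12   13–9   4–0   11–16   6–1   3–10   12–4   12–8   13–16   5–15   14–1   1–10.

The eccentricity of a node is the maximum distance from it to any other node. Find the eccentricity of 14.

A farthest node from 14 is 9.
The path 14 – 1 – 10 – 3 – 4 – 16 – 13 – 9 has 7 edges.

7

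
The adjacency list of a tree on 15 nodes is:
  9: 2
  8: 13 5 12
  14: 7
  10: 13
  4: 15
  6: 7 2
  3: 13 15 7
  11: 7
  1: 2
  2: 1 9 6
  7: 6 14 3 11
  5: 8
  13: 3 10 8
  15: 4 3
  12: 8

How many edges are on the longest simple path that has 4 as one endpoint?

Distances from 4 peak at 6, attained at 9 (1 also at distance 6).
4 – 15 – 3 – 7 – 6 – 2 – 9

6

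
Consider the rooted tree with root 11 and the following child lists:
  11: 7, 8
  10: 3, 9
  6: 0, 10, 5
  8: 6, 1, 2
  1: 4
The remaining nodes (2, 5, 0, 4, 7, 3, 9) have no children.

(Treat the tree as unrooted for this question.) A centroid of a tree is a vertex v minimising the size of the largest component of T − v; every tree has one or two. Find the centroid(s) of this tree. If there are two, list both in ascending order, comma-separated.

6, 8

If 6 is removed the pieces have sizes 6, 3, 1, 1, all ≤ ⌊12/2⌋ = 6.
8 is adjacent to 6 and is also a centroid (the largest component after removing it is likewise 6).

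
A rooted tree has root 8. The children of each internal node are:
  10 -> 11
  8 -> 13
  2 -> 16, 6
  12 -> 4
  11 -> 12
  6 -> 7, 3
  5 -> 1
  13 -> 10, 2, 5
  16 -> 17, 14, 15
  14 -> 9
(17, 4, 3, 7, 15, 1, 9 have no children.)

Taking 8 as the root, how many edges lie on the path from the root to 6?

3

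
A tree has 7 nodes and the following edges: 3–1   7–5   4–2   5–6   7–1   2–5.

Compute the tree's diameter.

5

A longest path is 4 – 2 – 5 – 7 – 1 – 3, with 5 edges.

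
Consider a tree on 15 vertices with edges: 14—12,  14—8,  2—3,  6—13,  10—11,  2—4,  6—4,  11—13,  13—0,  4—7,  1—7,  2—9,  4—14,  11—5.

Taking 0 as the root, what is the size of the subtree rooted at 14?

3

14's subtree: {14, 12, 8}, size 3.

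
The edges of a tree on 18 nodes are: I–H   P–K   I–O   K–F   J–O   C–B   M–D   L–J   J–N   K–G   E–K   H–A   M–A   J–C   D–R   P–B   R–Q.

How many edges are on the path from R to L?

8

R - D - M - A - H - I - O - J - L: 8 edges.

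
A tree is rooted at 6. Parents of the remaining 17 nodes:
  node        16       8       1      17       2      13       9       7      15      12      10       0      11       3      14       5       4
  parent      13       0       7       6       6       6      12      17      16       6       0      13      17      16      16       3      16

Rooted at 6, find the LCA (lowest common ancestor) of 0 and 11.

Path 0→root: 0 13 6; path 11→root: 11 17 6.
First common node: 6.

6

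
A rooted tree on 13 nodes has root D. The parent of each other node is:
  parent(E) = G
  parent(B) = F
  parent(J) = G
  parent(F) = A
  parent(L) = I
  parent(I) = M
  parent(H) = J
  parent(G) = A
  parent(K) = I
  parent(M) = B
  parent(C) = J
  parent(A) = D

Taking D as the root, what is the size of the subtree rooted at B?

B's subtree: {B, M, I, K, L}, size 5.

5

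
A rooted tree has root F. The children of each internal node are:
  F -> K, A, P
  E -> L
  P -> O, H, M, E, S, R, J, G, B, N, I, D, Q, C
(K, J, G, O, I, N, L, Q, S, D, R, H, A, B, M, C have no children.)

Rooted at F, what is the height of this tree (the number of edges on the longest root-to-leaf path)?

A deepest node is L, reached by F–P–E–L.
That path has 3 edges, so the height is 3.

3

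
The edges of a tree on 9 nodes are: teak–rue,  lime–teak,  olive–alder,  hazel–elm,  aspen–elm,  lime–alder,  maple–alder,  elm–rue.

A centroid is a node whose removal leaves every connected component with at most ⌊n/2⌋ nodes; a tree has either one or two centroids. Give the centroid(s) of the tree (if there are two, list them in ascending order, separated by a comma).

teak

If teak is removed the pieces have sizes 4, 4, all ≤ ⌊9/2⌋ = 4.
Every other node leaves some component of size > 4, so the centroid is unique.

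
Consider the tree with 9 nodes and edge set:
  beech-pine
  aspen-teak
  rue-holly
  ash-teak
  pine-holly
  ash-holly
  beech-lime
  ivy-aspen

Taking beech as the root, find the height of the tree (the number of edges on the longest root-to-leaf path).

6

The longest root-to-leaf path is beech-pine-holly-ash-teak-aspen-ivy (6 edges).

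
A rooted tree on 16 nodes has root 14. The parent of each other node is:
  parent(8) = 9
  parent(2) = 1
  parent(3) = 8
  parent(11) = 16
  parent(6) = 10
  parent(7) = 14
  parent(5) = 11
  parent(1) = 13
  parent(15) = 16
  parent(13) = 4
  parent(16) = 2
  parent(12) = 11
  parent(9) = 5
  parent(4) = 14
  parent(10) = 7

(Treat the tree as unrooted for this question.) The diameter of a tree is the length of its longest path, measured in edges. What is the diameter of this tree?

13

Starting from 6, a farthest node is 3 at distance 13.
One longest path: 6 - 10 - 7 - 14 - 4 - 13 - 1 - 2 - 16 - 11 - 5 - 9 - 8 - 3.
So the diameter is 13.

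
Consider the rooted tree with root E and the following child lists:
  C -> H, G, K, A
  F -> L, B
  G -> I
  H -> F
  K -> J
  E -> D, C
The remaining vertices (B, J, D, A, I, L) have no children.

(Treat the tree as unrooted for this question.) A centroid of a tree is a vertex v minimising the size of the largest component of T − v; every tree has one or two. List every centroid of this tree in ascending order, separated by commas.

Delete C: the remaining components have sizes 4, 2, 2, 2, 1. Max 4 ≤ 6, so C is a centroid.
Every other node leaves some component of size > 6, so the centroid is unique.

C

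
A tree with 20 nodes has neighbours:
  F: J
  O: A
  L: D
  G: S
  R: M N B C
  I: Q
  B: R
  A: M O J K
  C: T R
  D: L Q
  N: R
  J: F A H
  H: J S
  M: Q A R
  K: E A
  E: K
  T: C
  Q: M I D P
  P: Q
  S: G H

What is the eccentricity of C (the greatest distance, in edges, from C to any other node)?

The node farthest from C is G, via C–R–M–A–J–H–S–G — 7 edges.

7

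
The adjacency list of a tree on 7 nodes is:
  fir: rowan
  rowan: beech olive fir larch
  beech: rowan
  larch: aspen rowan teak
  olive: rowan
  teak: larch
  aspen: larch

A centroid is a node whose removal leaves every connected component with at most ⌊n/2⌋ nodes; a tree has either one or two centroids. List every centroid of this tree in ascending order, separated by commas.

Removing rowan splits the tree into components of sizes 3, 1, 1, 1; the largest is 3 ≤ ⌊7/2⌋ = 3.
No neighbour of rowan does as well, so rowan is the unique centroid.

rowan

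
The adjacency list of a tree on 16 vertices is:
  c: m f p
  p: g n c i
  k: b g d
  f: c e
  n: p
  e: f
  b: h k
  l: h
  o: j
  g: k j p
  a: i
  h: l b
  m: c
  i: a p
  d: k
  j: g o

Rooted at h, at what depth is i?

5

Climbing from i to the root: i → p → g → k → b → h. That's 5 steps.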